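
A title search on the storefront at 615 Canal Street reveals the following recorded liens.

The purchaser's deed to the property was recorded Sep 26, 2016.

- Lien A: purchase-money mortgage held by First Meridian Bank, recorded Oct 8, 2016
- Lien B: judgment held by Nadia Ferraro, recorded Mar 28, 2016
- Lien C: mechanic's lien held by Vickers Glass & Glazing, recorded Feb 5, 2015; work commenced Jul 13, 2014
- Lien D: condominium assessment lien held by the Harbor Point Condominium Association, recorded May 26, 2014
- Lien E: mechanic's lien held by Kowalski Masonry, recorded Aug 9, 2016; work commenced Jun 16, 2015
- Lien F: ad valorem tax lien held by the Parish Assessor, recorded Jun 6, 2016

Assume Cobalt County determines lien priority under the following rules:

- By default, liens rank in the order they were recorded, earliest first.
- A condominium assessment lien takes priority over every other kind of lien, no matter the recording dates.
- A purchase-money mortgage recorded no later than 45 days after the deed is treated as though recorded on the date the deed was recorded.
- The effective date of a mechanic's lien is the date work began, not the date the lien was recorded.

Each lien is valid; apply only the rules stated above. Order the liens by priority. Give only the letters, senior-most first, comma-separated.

D, C, E, B, F, A

Effective dates: A relates back to the deed date Sep 26, 2016; C's effective date is Jul 13, 2014, when work began; E relates back to Jun 16, 2015 (work commenced).
D is a condominium assessment lien and takes priority over every other lien.
The other liens, earliest effective date first: C (Jul 13, 2014), E (Jun 16, 2015), B (Mar 28, 2016), F (Jun 6, 2016), A (Sep 26, 2016).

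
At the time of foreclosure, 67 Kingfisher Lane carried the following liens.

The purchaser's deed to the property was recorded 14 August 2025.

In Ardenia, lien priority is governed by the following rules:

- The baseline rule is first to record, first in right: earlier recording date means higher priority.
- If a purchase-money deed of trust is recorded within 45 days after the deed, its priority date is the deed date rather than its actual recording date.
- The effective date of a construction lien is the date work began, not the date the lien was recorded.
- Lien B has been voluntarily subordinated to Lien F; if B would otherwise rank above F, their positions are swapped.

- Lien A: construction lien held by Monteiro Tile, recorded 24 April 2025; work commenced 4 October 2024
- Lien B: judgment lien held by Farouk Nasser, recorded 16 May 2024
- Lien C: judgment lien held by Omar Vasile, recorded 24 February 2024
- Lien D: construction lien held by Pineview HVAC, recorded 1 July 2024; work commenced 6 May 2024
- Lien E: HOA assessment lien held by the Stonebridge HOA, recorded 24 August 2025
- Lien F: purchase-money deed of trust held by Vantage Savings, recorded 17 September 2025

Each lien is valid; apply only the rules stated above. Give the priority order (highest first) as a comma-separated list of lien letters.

C, D, F, A, B, E

Adjusting effective dates: A is treated as recorded 4 October 2024, the work-commencement date; D is treated as recorded 6 May 2024, the work-commencement date; F was recorded within the 45-day window, so its effective date is the deed date 14 August 2025.
By effective date, earliest first: C (24 February 2024), D (6 May 2024), B (16 May 2024), A (4 October 2024), F (14 August 2025), E (24 August 2025).
B would otherwise be senior to F, so under the subordination agreement B and F exchange positions.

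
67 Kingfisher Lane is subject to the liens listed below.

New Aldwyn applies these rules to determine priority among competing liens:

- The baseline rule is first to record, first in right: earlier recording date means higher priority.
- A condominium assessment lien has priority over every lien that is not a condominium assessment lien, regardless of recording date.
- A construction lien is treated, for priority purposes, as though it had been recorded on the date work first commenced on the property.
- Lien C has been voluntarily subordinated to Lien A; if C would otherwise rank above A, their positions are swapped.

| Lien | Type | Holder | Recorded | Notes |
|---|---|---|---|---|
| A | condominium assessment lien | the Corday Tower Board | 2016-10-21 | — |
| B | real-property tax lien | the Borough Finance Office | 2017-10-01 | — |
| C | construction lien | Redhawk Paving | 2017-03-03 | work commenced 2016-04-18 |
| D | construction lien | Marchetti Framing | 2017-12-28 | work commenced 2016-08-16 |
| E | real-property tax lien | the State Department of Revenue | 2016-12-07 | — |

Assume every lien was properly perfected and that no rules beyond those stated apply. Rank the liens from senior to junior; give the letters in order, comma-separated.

Adjusting effective dates: C's effective date is 2016-04-18, when work began; D's effective date is 2016-08-16, when work began.
A, as a condominium assessment lien, has superpriority and ranks first.
Ordering the rest by effective date: C (2016-04-18), D (2016-08-16), E (2016-12-07), B (2017-10-01).
C already ranks below A; the subordination has no effect.

A, C, D, E, B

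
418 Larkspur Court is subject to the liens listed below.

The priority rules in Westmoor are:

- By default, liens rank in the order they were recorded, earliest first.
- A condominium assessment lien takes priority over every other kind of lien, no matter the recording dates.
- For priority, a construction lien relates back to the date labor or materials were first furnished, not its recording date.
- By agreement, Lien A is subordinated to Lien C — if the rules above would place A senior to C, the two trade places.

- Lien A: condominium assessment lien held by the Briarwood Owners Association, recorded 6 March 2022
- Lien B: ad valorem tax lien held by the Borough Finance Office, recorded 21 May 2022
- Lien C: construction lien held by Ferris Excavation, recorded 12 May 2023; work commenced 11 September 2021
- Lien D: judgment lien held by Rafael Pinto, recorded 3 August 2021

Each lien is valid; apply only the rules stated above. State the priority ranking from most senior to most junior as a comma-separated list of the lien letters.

C, D, A, B

Effective dates: C relates back to 11 September 2021 (work commenced).
As a condominium assessment lien, A is senior to every other lien.
Ordering the rest by effective date: D (3 August 2021), C (11 September 2021), B (21 May 2022).
A would otherwise be senior to C, so under the subordination agreement A and C exchange positions.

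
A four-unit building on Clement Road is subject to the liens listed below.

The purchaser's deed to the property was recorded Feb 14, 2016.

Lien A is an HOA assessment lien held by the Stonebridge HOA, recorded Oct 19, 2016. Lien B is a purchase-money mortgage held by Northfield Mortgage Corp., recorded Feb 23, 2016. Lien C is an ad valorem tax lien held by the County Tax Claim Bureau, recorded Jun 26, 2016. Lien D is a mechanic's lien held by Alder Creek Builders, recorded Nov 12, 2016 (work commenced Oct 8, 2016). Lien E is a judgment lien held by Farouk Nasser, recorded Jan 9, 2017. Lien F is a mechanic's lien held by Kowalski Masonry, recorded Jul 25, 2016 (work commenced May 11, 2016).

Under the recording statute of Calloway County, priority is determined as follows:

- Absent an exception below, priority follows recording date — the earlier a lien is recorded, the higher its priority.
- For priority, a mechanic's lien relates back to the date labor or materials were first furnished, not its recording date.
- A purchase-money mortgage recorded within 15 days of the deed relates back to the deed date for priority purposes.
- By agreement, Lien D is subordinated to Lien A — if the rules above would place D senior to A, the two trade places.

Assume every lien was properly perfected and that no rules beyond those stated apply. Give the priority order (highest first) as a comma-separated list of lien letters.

B, F, C, A, D, E

Effective dates: B relates back to the deed date Feb 14, 2016; D's effective date is Oct 8, 2016, when work began; F is treated as recorded May 11, 2016, the work-commencement date.
Sorted by effective date: B (Feb 14, 2016), F (May 11, 2016), C (Jun 26, 2016), D (Oct 8, 2016), A (Oct 19, 2016), E (Jan 9, 2017).
Because D would otherwise rank above A, the subordination swaps them.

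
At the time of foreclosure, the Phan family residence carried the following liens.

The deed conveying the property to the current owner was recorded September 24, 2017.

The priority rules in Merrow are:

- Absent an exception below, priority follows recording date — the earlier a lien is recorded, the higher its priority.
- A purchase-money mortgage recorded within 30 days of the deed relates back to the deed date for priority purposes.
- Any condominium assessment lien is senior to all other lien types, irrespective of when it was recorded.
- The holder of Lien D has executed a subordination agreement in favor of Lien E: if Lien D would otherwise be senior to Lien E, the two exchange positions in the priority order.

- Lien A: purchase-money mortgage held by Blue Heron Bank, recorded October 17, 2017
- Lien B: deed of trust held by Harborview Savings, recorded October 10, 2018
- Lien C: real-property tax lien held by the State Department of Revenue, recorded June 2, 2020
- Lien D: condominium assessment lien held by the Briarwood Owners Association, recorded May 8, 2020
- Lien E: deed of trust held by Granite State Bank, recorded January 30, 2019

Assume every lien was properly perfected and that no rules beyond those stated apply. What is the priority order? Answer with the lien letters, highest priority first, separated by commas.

E, A, B, D, C

Effective dates: A was recorded within the 30-day window, so its effective date is the deed date September 24, 2017.
As a condominium assessment lien, D is senior to every other lien.
Remaining liens by effective date: A (September 24, 2017), B (October 10, 2018), E (January 30, 2019), C (June 2, 2020).
Because D would otherwise rank above E, the subordination swaps them.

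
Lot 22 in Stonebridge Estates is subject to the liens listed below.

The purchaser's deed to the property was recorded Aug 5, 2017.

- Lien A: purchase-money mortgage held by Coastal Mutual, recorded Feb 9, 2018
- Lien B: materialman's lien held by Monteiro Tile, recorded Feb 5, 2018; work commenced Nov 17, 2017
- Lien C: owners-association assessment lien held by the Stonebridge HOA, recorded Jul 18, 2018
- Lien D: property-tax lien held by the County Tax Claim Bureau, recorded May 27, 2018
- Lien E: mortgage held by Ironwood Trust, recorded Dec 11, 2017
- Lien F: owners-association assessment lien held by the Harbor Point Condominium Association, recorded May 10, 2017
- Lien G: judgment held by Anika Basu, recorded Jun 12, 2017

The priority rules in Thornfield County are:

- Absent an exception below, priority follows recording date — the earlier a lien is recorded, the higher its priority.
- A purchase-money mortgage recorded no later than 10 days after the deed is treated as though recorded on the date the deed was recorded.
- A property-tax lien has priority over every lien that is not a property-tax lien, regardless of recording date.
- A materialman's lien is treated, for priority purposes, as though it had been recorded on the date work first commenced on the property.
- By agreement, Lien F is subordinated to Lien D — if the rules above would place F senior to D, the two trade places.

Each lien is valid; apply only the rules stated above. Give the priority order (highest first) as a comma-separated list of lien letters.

Adjusting effective dates: A was recorded 188 days after the deed — beyond 10 days — so no relation-back applies; B's effective date is Nov 17, 2017, when work began.
D, as a property-tax lien, has superpriority and ranks first.
The other liens, earliest effective date first: F (May 10, 2017), G (Jun 12, 2017), B (Nov 17, 2017), E (Dec 11, 2017), A (Feb 9, 2018), C (Jul 18, 2018).
Since F is not senior to D, the subordination leaves the order unchanged.

D, F, G, B, E, A, C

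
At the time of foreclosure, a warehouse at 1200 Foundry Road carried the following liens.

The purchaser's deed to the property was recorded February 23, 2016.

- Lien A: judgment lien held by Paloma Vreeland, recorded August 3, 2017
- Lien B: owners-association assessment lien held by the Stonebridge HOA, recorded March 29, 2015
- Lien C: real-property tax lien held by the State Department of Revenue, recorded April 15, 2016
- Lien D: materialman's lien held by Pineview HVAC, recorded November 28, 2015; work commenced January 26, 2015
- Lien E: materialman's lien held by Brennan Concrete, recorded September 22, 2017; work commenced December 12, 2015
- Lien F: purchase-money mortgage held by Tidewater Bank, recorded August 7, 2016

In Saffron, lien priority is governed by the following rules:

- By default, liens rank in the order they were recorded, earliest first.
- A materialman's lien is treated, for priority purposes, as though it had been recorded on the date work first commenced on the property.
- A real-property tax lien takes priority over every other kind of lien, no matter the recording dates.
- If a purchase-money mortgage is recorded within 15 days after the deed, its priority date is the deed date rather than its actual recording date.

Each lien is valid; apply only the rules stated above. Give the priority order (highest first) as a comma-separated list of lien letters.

C, D, B, E, F, A

Adjusting effective dates: D's effective date is January 26, 2015, when work began; E's effective date is December 12, 2015, when work began; F was recorded 166 days after the deed, outside the 15-day window, so it keeps its recording date.
C is a real-property tax lien and takes priority over every other lien.
The other liens, earliest effective date first: D (January 26, 2015), B (March 29, 2015), E (December 12, 2015), F (August 7, 2016), A (August 3, 2017).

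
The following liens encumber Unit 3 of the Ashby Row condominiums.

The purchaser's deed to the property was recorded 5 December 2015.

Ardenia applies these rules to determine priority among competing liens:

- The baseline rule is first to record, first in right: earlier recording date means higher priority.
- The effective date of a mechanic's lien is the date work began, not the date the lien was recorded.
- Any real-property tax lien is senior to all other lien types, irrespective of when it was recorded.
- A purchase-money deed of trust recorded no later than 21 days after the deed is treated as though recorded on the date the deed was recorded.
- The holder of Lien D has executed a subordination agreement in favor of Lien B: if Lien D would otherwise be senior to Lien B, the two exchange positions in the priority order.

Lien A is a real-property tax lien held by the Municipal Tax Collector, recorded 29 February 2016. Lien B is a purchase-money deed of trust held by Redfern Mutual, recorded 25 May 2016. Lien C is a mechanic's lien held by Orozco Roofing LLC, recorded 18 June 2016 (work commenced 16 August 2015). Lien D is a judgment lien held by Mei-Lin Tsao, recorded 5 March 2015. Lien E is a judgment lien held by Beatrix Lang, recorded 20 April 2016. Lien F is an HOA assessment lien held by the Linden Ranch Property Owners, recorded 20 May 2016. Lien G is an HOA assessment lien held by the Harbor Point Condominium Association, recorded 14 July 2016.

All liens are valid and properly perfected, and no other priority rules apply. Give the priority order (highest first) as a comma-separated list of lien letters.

A, B, C, E, F, D, G

Effective dates: B was recorded 172 days after the deed, outside the 21-day window, so it keeps its recording date; C is treated as recorded 16 August 2015, the work-commencement date.
A, as a real-property tax lien, has superpriority and ranks first.
The other liens, earliest effective date first: D (5 March 2015), C (16 August 2015), E (20 April 2016), F (20 May 2016), B (25 May 2016), G (14 July 2016).
D is senior to B before the subordination, so the two trade places.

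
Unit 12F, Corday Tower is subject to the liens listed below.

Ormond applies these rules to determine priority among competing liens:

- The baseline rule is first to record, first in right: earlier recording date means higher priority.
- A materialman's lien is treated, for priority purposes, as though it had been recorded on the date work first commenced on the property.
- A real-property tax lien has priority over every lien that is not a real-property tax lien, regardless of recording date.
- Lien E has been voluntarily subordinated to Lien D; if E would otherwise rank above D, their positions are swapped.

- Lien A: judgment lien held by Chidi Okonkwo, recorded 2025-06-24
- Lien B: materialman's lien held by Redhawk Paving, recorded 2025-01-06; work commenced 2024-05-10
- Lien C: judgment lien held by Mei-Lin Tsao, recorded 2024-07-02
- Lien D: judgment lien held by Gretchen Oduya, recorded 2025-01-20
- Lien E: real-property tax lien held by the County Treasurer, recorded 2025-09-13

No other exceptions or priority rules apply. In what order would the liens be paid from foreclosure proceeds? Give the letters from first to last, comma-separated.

Adjusting effective dates: B's effective date is 2024-05-10, when work began.
E is a real-property tax lien and takes priority over every other lien.
The other liens, earliest effective date first: B (2024-05-10), C (2024-07-02), D (2025-01-20), A (2025-06-24).
E would otherwise be senior to D, so under the subordination agreement E and D exchange positions.

D, B, C, E, A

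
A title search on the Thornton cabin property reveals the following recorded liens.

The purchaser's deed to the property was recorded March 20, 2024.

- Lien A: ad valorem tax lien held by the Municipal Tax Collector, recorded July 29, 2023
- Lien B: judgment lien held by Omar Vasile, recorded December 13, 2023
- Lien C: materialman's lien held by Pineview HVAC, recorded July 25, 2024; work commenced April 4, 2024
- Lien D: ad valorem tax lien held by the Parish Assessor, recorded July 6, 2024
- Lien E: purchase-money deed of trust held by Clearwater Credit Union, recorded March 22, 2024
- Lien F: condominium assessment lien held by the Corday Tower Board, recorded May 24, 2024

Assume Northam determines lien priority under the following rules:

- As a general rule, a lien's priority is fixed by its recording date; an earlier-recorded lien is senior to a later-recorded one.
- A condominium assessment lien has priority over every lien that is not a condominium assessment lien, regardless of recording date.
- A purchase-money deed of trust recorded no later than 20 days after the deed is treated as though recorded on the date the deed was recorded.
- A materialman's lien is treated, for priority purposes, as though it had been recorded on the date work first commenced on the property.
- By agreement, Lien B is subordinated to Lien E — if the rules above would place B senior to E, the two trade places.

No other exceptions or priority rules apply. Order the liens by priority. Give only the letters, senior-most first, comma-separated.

Effective dates after the stated exceptions: C's effective date is April 4, 2024, when work began; E was recorded within the 20-day window, so its effective date is the deed date March 20, 2024.
F is a condominium assessment lien, so it outranks all other liens regardless of date.
Among the remaining liens, by effective date: A (July 29, 2023), B (December 13, 2023), E (March 20, 2024), C (April 4, 2024), D (July 6, 2024).
B is senior to E before the subordination, so the two trade places.

F, A, E, B, C, D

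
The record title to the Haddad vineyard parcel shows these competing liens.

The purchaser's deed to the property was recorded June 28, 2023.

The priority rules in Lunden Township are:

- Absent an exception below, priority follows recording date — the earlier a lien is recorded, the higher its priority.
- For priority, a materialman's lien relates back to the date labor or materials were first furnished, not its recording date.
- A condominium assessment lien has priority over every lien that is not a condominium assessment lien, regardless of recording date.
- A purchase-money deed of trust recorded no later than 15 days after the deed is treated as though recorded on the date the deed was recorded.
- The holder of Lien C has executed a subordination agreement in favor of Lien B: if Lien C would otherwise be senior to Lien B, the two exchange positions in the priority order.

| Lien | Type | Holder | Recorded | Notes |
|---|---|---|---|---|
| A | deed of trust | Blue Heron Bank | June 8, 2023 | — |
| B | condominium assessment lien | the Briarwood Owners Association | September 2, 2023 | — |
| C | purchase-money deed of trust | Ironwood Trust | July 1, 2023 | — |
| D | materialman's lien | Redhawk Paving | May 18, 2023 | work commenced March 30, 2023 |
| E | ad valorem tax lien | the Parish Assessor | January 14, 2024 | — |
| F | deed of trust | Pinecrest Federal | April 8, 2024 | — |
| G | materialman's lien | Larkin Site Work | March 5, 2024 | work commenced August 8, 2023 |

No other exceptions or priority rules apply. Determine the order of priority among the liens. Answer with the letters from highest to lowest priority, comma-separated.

B, D, A, C, G, E, F

Adjusting effective dates: C was recorded within the 15-day window, so its effective date is the deed date June 28, 2023; D is treated as recorded March 30, 2023, the work-commencement date; G relates back to August 8, 2023 (work commenced).
As a condominium assessment lien, B is senior to every other lien.
Among the remaining liens, by effective date: D (March 30, 2023), A (June 8, 2023), C (June 28, 2023), G (August 8, 2023), E (January 14, 2024), F (April 8, 2024).
C is already junior to B, so the subordination agreement changes nothing.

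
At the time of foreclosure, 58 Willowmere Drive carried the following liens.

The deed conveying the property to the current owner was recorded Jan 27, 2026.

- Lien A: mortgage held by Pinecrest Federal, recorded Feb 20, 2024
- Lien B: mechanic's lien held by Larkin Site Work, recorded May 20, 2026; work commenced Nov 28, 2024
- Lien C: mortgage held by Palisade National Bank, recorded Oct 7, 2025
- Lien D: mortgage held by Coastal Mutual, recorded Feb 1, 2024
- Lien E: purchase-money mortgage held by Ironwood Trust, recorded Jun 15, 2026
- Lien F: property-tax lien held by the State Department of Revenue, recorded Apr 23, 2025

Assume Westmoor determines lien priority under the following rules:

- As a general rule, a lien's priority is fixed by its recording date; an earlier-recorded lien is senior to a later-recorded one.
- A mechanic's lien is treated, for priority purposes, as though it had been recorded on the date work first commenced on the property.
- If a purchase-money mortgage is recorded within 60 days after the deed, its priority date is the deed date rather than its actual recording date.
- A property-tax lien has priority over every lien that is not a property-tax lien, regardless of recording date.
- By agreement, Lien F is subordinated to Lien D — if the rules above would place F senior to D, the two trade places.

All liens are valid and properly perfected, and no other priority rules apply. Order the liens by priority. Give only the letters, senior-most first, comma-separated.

D, F, A, B, C, E

Effective dates after the stated exceptions: B is treated as recorded Nov 28, 2024, the work-commencement date; E was recorded 139 days after the deed — beyond 60 days — so no relation-back applies.
F is a property-tax lien and takes priority over every other lien.
Ordering the rest by effective date: D (Feb 1, 2024), A (Feb 20, 2024), B (Nov 28, 2024), C (Oct 7, 2025), E (Jun 15, 2026).
F is senior to D before the subordination, so the two trade places.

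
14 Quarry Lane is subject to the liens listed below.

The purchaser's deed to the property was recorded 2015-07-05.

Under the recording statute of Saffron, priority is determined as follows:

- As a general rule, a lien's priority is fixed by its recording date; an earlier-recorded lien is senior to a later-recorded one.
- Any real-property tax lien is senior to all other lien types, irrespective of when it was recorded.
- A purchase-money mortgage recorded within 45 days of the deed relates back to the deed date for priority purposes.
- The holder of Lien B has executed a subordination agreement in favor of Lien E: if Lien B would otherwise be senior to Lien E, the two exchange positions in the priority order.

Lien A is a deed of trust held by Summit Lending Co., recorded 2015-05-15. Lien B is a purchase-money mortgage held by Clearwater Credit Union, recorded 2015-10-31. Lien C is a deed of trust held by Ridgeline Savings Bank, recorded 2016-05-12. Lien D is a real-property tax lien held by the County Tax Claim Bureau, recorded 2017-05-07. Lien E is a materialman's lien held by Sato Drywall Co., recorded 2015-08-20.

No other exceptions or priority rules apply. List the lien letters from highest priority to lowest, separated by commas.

D, A, E, B, C

Effective dates: B was recorded 118 days after the deed, outside the 45-day window, so it keeps its recording date.
D is a real-property tax lien, so it outranks all other liens regardless of date.
The other liens, earliest effective date first: A (2015-05-15), E (2015-08-20), B (2015-10-31), C (2016-05-12).
B is already junior to E, so the subordination agreement changes nothing.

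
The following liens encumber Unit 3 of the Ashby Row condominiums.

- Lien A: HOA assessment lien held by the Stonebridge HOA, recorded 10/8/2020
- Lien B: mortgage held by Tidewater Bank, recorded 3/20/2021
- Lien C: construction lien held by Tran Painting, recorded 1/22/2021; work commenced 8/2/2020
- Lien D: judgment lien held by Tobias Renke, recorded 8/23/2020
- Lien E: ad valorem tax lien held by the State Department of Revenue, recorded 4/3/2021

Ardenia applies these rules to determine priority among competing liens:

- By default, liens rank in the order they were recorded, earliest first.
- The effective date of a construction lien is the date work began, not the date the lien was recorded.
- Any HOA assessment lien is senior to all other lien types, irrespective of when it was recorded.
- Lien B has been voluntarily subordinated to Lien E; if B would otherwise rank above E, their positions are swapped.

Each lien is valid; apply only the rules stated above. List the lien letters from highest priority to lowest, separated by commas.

A, C, D, E, B

Adjusting effective dates: C is treated as recorded 8/2/2020, the work-commencement date.
A, as an HOA assessment lien, has superpriority and ranks first.
Remaining liens by effective date: C (8/2/2020), D (8/23/2020), B (3/20/2021), E (4/3/2021).
B is senior to E before the subordination, so the two trade places.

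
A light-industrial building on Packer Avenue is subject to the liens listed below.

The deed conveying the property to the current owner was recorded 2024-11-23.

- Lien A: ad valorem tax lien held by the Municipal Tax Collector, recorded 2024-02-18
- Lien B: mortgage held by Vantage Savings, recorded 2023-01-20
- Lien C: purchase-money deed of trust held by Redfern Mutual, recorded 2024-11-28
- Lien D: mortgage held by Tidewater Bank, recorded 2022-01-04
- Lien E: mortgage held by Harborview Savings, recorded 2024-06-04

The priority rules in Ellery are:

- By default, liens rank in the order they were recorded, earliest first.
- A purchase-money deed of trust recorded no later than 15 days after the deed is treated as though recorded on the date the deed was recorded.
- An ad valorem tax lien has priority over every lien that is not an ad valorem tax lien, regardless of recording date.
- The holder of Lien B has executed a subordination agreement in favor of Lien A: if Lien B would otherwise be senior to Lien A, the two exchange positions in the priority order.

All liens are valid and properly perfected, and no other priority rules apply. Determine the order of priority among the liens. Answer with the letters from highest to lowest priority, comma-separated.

A, D, B, E, C

Effective dates after the stated exceptions: C's effective date is the deed date, 2024-11-23.
A, as an ad valorem tax lien, has superpriority and ranks first.
The other liens, earliest effective date first: D (2022-01-04), B (2023-01-20), E (2024-06-04), C (2024-11-23).
Since B is not senior to A, the subordination leaves the order unchanged.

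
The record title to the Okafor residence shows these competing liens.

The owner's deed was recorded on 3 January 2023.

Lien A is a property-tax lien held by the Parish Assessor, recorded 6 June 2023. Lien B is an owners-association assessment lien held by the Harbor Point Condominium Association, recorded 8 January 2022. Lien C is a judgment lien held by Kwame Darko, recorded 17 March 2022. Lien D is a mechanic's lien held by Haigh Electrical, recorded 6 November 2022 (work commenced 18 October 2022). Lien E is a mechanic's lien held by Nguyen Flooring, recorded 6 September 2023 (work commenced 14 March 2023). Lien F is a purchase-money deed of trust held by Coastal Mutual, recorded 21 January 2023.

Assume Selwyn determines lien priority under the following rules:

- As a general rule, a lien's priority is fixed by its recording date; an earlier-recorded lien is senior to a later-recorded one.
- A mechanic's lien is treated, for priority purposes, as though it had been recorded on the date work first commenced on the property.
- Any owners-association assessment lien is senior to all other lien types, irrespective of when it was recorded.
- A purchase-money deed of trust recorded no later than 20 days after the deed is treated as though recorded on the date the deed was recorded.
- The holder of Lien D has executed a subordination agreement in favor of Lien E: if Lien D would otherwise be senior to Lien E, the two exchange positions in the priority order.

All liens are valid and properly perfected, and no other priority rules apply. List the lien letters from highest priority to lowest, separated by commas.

Effective dates: D relates back to 18 October 2022 (work commenced); E's effective date is 14 March 2023, when work began; F's effective date is the deed date, 3 January 2023.
B is an owners-association assessment lien and takes priority over every other lien.
Remaining liens by effective date: C (17 March 2022), D (18 October 2022), F (3 January 2023), E (14 March 2023), A (6 June 2023).
The subordination applies — D was senior to E — so D and E swap.

B, C, E, F, D, A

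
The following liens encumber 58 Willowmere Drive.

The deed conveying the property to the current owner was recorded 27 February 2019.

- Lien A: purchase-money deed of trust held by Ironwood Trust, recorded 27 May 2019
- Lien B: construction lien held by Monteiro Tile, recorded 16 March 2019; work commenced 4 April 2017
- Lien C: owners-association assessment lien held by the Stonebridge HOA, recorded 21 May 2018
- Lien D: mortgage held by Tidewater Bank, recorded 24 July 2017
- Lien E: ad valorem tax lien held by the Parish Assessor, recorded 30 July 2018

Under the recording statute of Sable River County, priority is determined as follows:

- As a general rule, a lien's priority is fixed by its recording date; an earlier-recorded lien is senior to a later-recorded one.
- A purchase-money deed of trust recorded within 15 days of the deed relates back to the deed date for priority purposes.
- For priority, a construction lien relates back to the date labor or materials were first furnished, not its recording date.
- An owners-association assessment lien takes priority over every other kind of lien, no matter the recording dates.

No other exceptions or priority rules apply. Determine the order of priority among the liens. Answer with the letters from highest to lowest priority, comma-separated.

C, B, D, E, A

Effective dates after the stated exceptions: A missed the 15-day window (89 days after the deed), so its recording date stands; B relates back to 4 April 2017 (work commenced).
C, as an owners-association assessment lien, has superpriority and ranks first.
Remaining liens by effective date: B (4 April 2017), D (24 July 2017), E (30 July 2018), A (27 May 2019).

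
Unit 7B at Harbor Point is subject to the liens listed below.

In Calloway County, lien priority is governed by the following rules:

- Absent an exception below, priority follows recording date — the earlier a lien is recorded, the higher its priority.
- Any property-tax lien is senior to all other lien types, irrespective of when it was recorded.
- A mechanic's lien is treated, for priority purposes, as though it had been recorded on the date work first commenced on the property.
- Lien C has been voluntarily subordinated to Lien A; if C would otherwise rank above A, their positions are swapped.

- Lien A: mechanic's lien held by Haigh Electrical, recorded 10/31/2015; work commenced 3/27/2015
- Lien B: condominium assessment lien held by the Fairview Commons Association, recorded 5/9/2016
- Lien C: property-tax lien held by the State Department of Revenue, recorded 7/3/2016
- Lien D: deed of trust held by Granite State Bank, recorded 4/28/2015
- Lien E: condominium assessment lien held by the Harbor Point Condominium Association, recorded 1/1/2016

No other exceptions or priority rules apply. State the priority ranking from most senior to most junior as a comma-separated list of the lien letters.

First, effective dates: A's effective date is 3/27/2015, when work began.
C, as a property-tax lien, has superpriority and ranks first.
Among the remaining liens, by effective date: A (3/27/2015), D (4/28/2015), E (1/1/2016), B (5/9/2016).
The subordination applies — C was senior to A — so C and A swap.

A, C, D, E, B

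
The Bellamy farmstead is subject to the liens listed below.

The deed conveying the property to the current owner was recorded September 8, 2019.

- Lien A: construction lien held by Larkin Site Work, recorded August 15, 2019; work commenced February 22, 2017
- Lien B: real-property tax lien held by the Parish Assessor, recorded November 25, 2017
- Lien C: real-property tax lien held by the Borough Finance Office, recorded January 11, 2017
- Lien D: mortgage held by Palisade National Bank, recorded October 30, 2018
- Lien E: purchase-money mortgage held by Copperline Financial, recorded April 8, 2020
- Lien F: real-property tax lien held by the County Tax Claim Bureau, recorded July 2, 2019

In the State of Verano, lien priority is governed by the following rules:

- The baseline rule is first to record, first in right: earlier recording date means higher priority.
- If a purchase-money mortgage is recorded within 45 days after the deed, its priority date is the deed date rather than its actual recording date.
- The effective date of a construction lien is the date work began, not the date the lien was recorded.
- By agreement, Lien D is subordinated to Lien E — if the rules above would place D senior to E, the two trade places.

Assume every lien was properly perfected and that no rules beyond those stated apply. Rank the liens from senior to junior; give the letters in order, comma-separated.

C, A, B, E, F, D

Effective dates: A relates back to February 22, 2017 (work commenced); E was recorded 213 days after the deed, outside the 45-day window, so it keeps its recording date.
Ordering by effective date: C (January 11, 2017), A (February 22, 2017), B (November 25, 2017), D (October 30, 2018), F (July 2, 2019), E (April 8, 2020).
The subordination applies — D was senior to E — so D and E swap.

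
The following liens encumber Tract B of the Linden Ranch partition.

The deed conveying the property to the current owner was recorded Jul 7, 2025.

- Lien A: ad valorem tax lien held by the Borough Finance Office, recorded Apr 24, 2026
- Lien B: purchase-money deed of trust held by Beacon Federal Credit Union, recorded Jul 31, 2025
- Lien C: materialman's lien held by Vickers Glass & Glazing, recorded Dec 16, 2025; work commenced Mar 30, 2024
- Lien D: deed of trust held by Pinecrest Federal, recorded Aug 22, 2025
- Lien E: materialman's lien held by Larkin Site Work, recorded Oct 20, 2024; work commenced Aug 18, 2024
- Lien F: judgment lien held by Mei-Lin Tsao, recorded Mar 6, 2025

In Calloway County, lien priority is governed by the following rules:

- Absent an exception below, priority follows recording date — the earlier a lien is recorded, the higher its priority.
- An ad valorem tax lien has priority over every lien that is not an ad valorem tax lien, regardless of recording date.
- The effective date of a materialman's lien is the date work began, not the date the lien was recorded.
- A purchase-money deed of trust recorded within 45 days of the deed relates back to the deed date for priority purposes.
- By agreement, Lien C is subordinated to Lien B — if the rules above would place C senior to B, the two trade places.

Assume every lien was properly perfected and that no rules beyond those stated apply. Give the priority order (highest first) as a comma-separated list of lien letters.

First, effective dates: B was recorded within the 45-day window, so its effective date is the deed date Jul 7, 2025; C is treated as recorded Mar 30, 2024, the work-commencement date; E is treated as recorded Aug 18, 2024, the work-commencement date.
A is an ad valorem tax lien, so it outranks all other liens regardless of date.
Remaining liens by effective date: C (Mar 30, 2024), E (Aug 18, 2024), F (Mar 6, 2025), B (Jul 7, 2025), D (Aug 22, 2025).
C would otherwise be senior to B, so under the subordination agreement C and B exchange positions.

A, B, E, F, C, D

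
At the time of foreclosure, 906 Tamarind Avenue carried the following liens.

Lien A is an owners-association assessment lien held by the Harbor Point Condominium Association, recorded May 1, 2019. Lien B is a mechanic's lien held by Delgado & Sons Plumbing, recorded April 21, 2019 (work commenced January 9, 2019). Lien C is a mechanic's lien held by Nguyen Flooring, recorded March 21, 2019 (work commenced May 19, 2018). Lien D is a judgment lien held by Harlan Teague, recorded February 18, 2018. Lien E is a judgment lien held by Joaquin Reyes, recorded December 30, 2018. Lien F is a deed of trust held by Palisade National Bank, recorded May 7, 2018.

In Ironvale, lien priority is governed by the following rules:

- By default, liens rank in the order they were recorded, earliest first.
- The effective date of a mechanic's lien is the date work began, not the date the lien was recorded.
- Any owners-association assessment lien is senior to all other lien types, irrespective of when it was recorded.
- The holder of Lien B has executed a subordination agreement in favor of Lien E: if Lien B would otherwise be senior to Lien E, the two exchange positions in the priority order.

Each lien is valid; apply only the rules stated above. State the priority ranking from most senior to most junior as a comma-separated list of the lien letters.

First, effective dates: B's effective date is January 9, 2019, when work began; C is treated as recorded May 19, 2018, the work-commencement date.
A is an owners-association assessment lien and takes priority over every other lien.
Remaining liens by effective date: D (February 18, 2018), F (May 7, 2018), C (May 19, 2018), E (December 30, 2018), B (January 9, 2019).
Since B is not senior to E, the subordination leaves the order unchanged.

A, D, F, C, E, B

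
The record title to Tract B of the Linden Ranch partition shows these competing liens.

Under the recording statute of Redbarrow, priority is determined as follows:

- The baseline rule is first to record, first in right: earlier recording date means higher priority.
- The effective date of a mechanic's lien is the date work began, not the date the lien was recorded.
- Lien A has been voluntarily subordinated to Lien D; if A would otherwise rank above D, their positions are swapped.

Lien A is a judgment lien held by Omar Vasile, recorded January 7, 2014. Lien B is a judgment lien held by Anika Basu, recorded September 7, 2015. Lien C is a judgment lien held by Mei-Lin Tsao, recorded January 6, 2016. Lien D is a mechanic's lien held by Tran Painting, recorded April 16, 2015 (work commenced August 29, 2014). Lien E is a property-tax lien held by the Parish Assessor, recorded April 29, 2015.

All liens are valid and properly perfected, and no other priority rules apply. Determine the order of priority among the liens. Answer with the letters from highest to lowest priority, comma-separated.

Adjusting effective dates: D is treated as recorded August 29, 2014, the work-commencement date.
Sorted by effective date: A (January 7, 2014), D (August 29, 2014), E (April 29, 2015), B (September 7, 2015), C (January 6, 2016).
A is senior to D before the subordination, so the two trade places.

D, A, E, B, C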